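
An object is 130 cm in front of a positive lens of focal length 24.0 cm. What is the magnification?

1/d_i = 1/f − 1/d_o = 1/(24.00) − 1/(130) = 0.03397, so d_i = 29.43 cm.
m = −d_i/d_o = −(29.43)/(130) = -0.226.
The image is real, inverted and reduced, on the far side of the lens.

m = -0.226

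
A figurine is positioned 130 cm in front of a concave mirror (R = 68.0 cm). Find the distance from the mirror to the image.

f = R/2 = 68.0/2 = 34.00 cm.
Mirror equation: 1/v = 1/f − 1/u = 1/(34.00) − 1/(130) = 0.02941 − 0.007692 = 0.02172, so v = 46.0 cm.
The image is real, inverted and reduced, in front of the mirror.

46.0 cm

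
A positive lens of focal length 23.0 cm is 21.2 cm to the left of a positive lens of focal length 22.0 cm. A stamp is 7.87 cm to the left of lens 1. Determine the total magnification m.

Lens 1: 1/d_i1 = 1/(23.0) − 1/(7.87) = -0.08359, so d_i1 = -11.96 cm; m₁ = −d_i1/d_o1 = +1.520.
d_o2 = 21.2 − (-11.96) = 33.16 cm.
Lens 2: 1/d_i2 = 1/(22.0) − 1/(33.16) = 0.01530, so d_i2 = 65.37 cm; m₂ = −d_i2/d_o2 = -1.971.
m = m₁·m₂ = (+1.520)(-1.971) = -3.00.

m = -3.00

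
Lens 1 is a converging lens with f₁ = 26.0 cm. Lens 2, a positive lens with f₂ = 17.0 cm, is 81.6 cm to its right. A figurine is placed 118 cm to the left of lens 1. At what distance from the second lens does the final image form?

26.2 cm

Lens 1: 1/d_i1 = 1/f₁ − 1/d_o1 = 1/(26.0) − 1/(118) = 0.02999, so d_i1 = 33.35 cm.
The intermediate image is 33.35 cm to the right of lens 1, which is 81.6 − (33.35) = 48.25 cm to the left of lens 2, so d_o2 = +48.25 cm.
Lens 2: 1/d_i2 = 1/f₂ − 1/d_o2 = 1/(17.0) − 1/(48.25) = 0.03810, so d_i2 = 26.2 cm.
The final image is real, 26.2 cm to the right of lens 2 (overall magnification ≈ 0.15).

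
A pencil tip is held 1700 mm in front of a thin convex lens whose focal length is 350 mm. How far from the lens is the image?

441 mm

Lens equation: 1/q = 1/f − 1/p = 1/(350.0) − 1/(1700) = 0.002857 − 0.0005882 = 0.002269, so q = 441 mm.
The image is real, inverted and reduced, on the far side of the lens.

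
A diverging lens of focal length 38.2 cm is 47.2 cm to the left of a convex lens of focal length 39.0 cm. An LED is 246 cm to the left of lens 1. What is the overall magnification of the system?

f₁ = −38.2 cm (diverging).
Lens 1: 1/d_i1 = 1/(-38.2) − 1/(246) = -0.03024, so d_i1 = -33.07 cm; m₁ = −d_i1/d_o1 = +0.1344.
d_o2 = 47.2 − (-33.07) = 80.27 cm.
Lens 2: 1/d_i2 = 1/(39.0) − 1/(80.27) = 0.01318, so d_i2 = 75.85 cm; m₂ = −d_i2/d_o2 = -0.9450.
m = m₁·m₂ = (+0.1344)(-0.9450) = -0.127.

m = -0.127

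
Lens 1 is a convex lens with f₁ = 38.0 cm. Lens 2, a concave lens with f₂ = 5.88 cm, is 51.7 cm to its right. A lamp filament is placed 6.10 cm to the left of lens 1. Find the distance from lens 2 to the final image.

5.35 cm

Lens 1: 1/d_i1 = 1/f₁ − 1/d_o1 = 1/(38.0) − 1/(6.10) = -0.1376, so d_i1 = -7.266 cm.
The intermediate image is 7.266 cm to the left of lens 1 (virtual), which is 51.7 − (-7.266) = 58.97 cm to the left of lens 2, so d_o2 = +58.97 cm.
Lens 2 is diverging, so f₂ = −5.88 cm.
Lens 2: 1/d_i2 = 1/f₂ − 1/d_o2 = 1/(-5.88) − 1/(58.97) = -0.1870, so d_i2 = -5.35 cm.
The final image is virtual, 5.35 cm to the left of lens 2 (overall magnification ≈ 0.11).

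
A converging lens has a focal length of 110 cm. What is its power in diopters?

P = +0.909 D

f = 110 cm = 1.10 m.
P = 1/f = 1/(1.10 m) = +0.909 D.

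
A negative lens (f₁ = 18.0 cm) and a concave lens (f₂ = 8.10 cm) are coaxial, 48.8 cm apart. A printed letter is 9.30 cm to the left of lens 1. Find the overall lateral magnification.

m = +0.0847

f₁ = −18.0 cm (diverging).
Lens 1: 1/d_i1 = 1/(-18.0) − 1/(9.30) = -0.1631, so d_i1 = -6.132 cm; m₁ = −d_i1/d_o1 = +0.6594.
d_o2 = 48.8 − (-6.132) = 54.93 cm.
f₂ = −8.10 cm (diverging).
Lens 2: 1/d_i2 = 1/(-8.10) − 1/(54.93) = -0.1417, so d_i2 = -7.059 cm; m₂ = −d_i2/d_o2 = +0.1285.
m = m₁·m₂ = (+0.6594)(+0.1285) = +0.0847.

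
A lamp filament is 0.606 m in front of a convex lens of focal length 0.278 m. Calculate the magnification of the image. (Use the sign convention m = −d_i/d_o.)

1/d_i = 1/f − 1/d_o = 1/(0.2780) − 1/(0.606) = 1.947, so d_i = 0.5136 m.
m = −d_i/d_o = −(0.5136)/(0.606) = -0.848.
The image is real, inverted and reduced, on the far side of the lens.

m = -0.848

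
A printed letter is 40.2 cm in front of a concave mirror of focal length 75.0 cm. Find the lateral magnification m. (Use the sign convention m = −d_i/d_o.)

1/d_i = 1/f − 1/d_o = 1/(75.00) − 1/(40.2) = -0.01154, so d_i = -86.64 cm.
m = −d_i/d_o = −(-86.64)/(40.2) = +2.16.
The image is virtual, upright and enlarged, behind the mirror.

m = +2.16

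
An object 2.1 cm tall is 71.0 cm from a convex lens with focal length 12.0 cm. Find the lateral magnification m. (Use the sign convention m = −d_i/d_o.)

m = -0.203

1/d_i = 1/f − 1/d_o = 1/(12.00) − 1/(71.0) = 0.06925, so d_i = 14.44 cm.
m = −d_i/d_o = −(14.44)/(71.0) = -0.203.
The image is real, inverted and reduced, on the far side of the lens.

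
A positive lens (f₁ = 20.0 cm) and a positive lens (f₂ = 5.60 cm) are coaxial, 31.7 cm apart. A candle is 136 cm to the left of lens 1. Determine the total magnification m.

m = +0.364

Lens 1: 1/d_i1 = 1/(20.0) − 1/(136) = 0.04265, so d_i1 = 23.45 cm; m₁ = −d_i1/d_o1 = -0.1724.
d_o2 = 31.7 − (23.45) = 8.250 cm.
Lens 2: 1/d_i2 = 1/(5.60) − 1/(8.250) = 0.05736, so d_i2 = 17.43 cm; m₂ = −d_i2/d_o2 = -2.113.
m = m₁·m₂ = (-0.1724)(-2.113) = +0.364.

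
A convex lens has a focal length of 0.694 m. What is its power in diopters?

P = +1.44 D

P = 1/f = 1/(0.694 m) = +1.44 D.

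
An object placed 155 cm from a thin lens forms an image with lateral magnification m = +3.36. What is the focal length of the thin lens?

f = 221 cm (converging)

m = −d_i/d_o ⇒ d_i = −m·d_o = −(+3.36)·(155) = -520.8 cm.
1/f = 1/d_o + 1/d_i = 1/(155) + 1/(-520.8) = 0.004531, so f = 221 cm.
Since f is positive, the thin lens is converging.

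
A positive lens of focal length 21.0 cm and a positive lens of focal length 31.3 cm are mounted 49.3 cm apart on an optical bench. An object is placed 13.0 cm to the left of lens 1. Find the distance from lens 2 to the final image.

Lens 1: 1/d_i1 = 1/f₁ − 1/d_o1 = 1/(21.0) − 1/(13.0) = -0.02930, so d_i1 = -34.12 cm.
The intermediate image is 34.12 cm to the left of lens 1 (virtual), which is 49.3 − (-34.12) = 83.42 cm to the left of lens 2, so d_o2 = +83.42 cm.
Lens 2: 1/d_i2 = 1/f₂ − 1/d_o2 = 1/(31.3) − 1/(83.42) = 0.01996, so d_i2 = 50.1 cm.
The final image is real, 50.1 cm to the right of lens 2 (overall magnification ≈ -1.6).

50.1 cm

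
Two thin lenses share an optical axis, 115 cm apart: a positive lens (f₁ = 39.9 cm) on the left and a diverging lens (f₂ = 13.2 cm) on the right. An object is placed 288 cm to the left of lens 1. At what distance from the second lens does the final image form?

Lens 1: 1/d_i1 = 1/f₁ − 1/d_o1 = 1/(39.9) − 1/(288) = 0.02159, so d_i1 = 46.32 cm.
The intermediate image is 46.32 cm to the right of lens 1, which is 115 − (46.32) = 68.68 cm to the left of lens 2, so d_o2 = +68.68 cm.
Lens 2 is diverging, so f₂ = −13.2 cm.
Lens 2: 1/d_i2 = 1/f₂ − 1/d_o2 = 1/(-13.2) − 1/(68.68) = -0.09032, so d_i2 = -11.1 cm.
The final image is virtual, 11.1 cm to the left of lens 2 (overall magnification ≈ -0.026).

11.1 cm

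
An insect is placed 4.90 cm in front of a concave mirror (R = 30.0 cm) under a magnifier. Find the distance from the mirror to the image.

7.28 cm

f = R/2 = 30.0/2 = 15.00 cm.
Mirror equation: 1/s_i = 1/f − 1/s_o = 1/(15.00) − 1/(4.90) = 0.06667 − 0.2041 = -0.1374, so s_i = -7.28 cm.
The image is virtual, upright and enlarged, behind the mirror.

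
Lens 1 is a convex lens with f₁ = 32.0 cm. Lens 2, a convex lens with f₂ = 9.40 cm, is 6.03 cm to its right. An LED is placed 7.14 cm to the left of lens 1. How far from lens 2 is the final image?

Lens 1: 1/d_i1 = 1/f₁ − 1/d_o1 = 1/(32.0) − 1/(7.14) = -0.1088, so d_i1 = -9.191 cm.
The intermediate image is 9.191 cm to the left of lens 1 (virtual), which is 6.03 − (-9.191) = 15.22 cm to the left of lens 2, so d_o2 = +15.22 cm.
Lens 2: 1/d_i2 = 1/f₂ − 1/d_o2 = 1/(9.40) − 1/(15.22) = 0.04068, so d_i2 = 24.6 cm.
The final image is real, 24.6 cm to the right of lens 2 (overall magnification ≈ -2.1).

24.6 cm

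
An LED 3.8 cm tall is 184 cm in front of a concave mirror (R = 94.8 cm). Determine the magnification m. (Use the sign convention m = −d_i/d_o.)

f = R/2 = 94.8/2 = 47.40 cm.
1/d_i = 1/f − 1/d_o = 1/(47.40) − 1/(184) = 0.01566, so d_i = 63.85 cm.
m = −d_i/d_o = −(63.85)/(184) = -0.347.
The image is real, inverted and reduced, in front of the mirror.

m = -0.347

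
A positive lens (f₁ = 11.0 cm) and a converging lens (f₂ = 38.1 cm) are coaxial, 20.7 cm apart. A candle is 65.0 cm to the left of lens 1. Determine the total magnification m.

m = -0.253

Lens 1: 1/d_i1 = 1/(11.0) − 1/(65.0) = 0.07552, so d_i1 = 13.24 cm; m₁ = −d_i1/d_o1 = -0.2037.
d_o2 = 20.7 − (13.24) = 7.460 cm.
Lens 2: 1/d_i2 = 1/(38.1) − 1/(7.460) = -0.1078, so d_i2 = -9.276 cm; m₂ = −d_i2/d_o2 = +1.243.
m = m₁·m₂ = (-0.2037)(+1.243) = -0.253.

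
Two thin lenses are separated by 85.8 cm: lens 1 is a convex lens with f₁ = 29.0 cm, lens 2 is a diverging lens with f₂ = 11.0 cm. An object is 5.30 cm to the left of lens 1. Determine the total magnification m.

Lens 1: 1/d_i1 = 1/(29.0) − 1/(5.30) = -0.1542, so d_i1 = -6.485 cm; m₁ = −d_i1/d_o1 = +1.224.
d_o2 = 85.8 − (-6.485) = 92.28 cm.
f₂ = −11.0 cm (diverging).
Lens 2: 1/d_i2 = 1/(-11.0) − 1/(92.28) = -0.1017, so d_i2 = -9.828 cm; m₂ = −d_i2/d_o2 = +0.1065.
m = m₁·m₂ = (+1.224)(+0.1065) = +0.130.

m = +0.130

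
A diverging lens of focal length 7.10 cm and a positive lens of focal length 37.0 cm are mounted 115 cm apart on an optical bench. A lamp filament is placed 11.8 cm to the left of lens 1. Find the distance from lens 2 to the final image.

Lens 1 is diverging, so f₁ = −7.10 cm.
Lens 1: 1/d_i1 = 1/f₁ − 1/d_o1 = 1/(-7.10) − 1/(11.8) = -0.2256, so d_i1 = -4.433 cm.
The intermediate image is 4.433 cm to the left of lens 1 (virtual), which is 115 − (-4.433) = 119.4 cm to the left of lens 2, so d_o2 = +119.4 cm.
Lens 2: 1/d_i2 = 1/f₂ − 1/d_o2 = 1/(37.0) − 1/(119.4) = 0.01865, so d_i2 = 53.6 cm.
The final image is real, 53.6 cm to the right of lens 2 (overall magnification ≈ -0.17).

53.6 cm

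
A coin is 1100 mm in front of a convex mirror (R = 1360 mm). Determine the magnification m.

f = R/2 = 1360/2 = 680.0 mm; for a convex mirror, f = -680.0 mm.
1/d_i = 1/f − 1/d_o = 1/(-680.0) − 1/(1100) = -0.002380, so d_i = -420.2 mm.
m = −d_i/d_o = −(-420.2)/(1100) = +0.382.
The image is virtual, upright and reduced, behind the mirror.

m = +0.382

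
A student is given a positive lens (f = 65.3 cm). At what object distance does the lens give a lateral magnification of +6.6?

m = −d_i/d_o ⇒ d_i = −m·d_o.
1/f = 1/d_o + 1/d_i = 1/d_o − 1/(m·d_o) = (1 − 1/m)/d_o, so d_o = f(1 − 1/m) = (65.30)(1 − 1/(+6.6)) = 55.4 cm.

55.4 cm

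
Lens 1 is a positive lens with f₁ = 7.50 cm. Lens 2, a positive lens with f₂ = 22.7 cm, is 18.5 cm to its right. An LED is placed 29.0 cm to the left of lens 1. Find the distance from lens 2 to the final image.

Lens 1: 1/d_i1 = 1/f₁ − 1/d_o1 = 1/(7.50) − 1/(29.0) = 0.09885, so d_i1 = 10.12 cm.
The intermediate image is 10.12 cm to the right of lens 1, which is 18.5 − (10.12) = 8.380 cm to the left of lens 2, so d_o2 = +8.380 cm.
Lens 2: 1/d_i2 = 1/f₂ − 1/d_o2 = 1/(22.7) − 1/(8.380) = -0.07528, so d_i2 = -13.3 cm.
The final image is virtual, 13.3 cm to the left of lens 2 (overall magnification ≈ -0.55).

13.3 cm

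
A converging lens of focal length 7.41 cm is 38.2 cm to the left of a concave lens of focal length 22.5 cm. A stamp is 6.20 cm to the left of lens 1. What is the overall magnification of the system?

Lens 1: 1/d_i1 = 1/(7.41) − 1/(6.20) = -0.02634, so d_i1 = -37.97 cm; m₁ = −d_i1/d_o1 = +6.124.
d_o2 = 38.2 − (-37.97) = 76.17 cm.
f₂ = −22.5 cm (diverging).
Lens 2: 1/d_i2 = 1/(-22.5) − 1/(76.17) = -0.05757, so d_i2 = -17.37 cm; m₂ = −d_i2/d_o2 = +0.2280.
m = m₁·m₂ = (+6.124)(+0.2280) = +1.40.

m = +1.40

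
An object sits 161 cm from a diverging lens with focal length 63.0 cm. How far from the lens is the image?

For a diverging lens, f = -63.0 cm.
Lens equation: 1/q = 1/f − 1/p = 1/(-63.00) − 1/(161) = -0.01587 − 0.006211 = -0.02208, so q = -45.3 cm.
The image is virtual, upright and reduced, on the same side as the object.

45.3 cm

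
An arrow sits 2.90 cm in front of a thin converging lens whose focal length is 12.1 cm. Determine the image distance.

3.81 cm

Lens equation: 1/d_i = 1/f − 1/d_o = 1/(12.10) − 1/(2.90) = 0.08264 − 0.3448 = -0.2622, so d_i = -3.81 cm.
The image is virtual, upright and enlarged, on the same side as the object.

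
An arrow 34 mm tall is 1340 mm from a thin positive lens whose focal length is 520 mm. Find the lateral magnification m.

m = -0.634

1/d_i = 1/f − 1/d_o = 1/(520.0) − 1/(1340) = 0.001177, so d_i = 849.8 mm.
m = −d_i/d_o = −(849.8)/(1340) = -0.634.
The image is real, inverted and reduced, on the far side of the lens.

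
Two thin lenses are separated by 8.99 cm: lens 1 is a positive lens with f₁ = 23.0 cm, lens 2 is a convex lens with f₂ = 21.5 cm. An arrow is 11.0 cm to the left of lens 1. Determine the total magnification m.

Lens 1: 1/d_i1 = 1/(23.0) − 1/(11.0) = -0.04743, so d_i1 = -21.08 cm; m₁ = −d_i1/d_o1 = +1.916.
d_o2 = 8.99 − (-21.08) = 30.07 cm.
Lens 2: 1/d_i2 = 1/(21.5) − 1/(30.07) = 0.01326, so d_i2 = 75.44 cm; m₂ = −d_i2/d_o2 = -2.509.
m = m₁·m₂ = (+1.916)(-2.509) = -4.81.

m = -4.81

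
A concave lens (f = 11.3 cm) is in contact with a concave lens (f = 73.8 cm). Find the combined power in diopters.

P₁ = 1/f₁ = 1/(-0.113 m) = -8.850 D; P₂ = 1/f₂ = 1/(-0.738 m) = -1.355 D.
For thin lenses in contact, P = P₁ + P₂ = (-8.850) + (-1.355) = -10.2 D.

P = -10.2 D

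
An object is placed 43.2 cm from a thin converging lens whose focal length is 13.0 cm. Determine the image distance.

Lens equation: 1/s_i = 1/f − 1/s_o = 1/(13.00) − 1/(43.2) = 0.07692 − 0.02315 = 0.05377, so s_i = 18.6 cm.
The image is real, inverted and reduced, on the far side of the lens.

18.6 cm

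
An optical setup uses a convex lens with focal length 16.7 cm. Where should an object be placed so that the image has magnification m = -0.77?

m = −d_i/d_o ⇒ d_i = −m·d_o.
1/f = 1/d_o + 1/d_i = 1/d_o − 1/(m·d_o) = (1 − 1/m)/d_o, so d_o = f(1 − 1/m) = (16.70)(1 − 1/(-0.77)) = 38.4 cm.

38.4 cm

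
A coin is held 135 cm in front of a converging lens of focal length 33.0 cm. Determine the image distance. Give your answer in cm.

Thin-lens equation: 1/v = 1/f − 1/u = 1/(33.00) − 1/(135) = 0.03030 − 0.007407 = 0.02290, so v = 43.7 cm.
The image is real, inverted and reduced, on the far side of the lens.

43.7 cm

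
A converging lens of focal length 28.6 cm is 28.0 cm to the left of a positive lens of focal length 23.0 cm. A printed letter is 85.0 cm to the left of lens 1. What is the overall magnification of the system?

Lens 1: 1/d_i1 = 1/(28.6) − 1/(85.0) = 0.02320, so d_i1 = 43.10 cm; m₁ = −d_i1/d_o1 = -0.5071.
d_o2 = 28.0 − (43.10) = -15.10 cm (virtual object).
Lens 2: 1/d_i2 = 1/(23.0) − 1/(-15.10) = 0.1097, so d_i2 = 9.115 cm; m₂ = −d_i2/d_o2 = +0.6037.
m = m₁·m₂ = (-0.5071)(+0.6037) = -0.306.

m = -0.306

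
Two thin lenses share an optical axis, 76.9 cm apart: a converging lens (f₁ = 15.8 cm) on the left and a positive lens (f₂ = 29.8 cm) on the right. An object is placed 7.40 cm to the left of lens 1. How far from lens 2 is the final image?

Lens 1: 1/d_i1 = 1/f₁ − 1/d_o1 = 1/(15.8) − 1/(7.40) = -0.07184, so d_i1 = -13.92 cm.
The intermediate image is 13.92 cm to the left of lens 1 (virtual), which is 76.9 − (-13.92) = 90.82 cm to the left of lens 2, so d_o2 = +90.82 cm.
Lens 2: 1/d_i2 = 1/f₂ − 1/d_o2 = 1/(29.8) − 1/(90.82) = 0.02255, so d_i2 = 44.4 cm.
The final image is real, 44.4 cm to the right of lens 2 (overall magnification ≈ -0.92).

44.4 cm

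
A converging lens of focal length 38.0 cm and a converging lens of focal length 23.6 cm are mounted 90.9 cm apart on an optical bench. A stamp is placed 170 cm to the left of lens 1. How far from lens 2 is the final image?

Lens 1: 1/d_i1 = 1/f₁ − 1/d_o1 = 1/(38.0) − 1/(170) = 0.02043, so d_i1 = 48.94 cm.
The intermediate image is 48.94 cm to the right of lens 1, which is 90.9 − (48.94) = 41.96 cm to the left of lens 2, so d_o2 = +41.96 cm.
Lens 2: 1/d_i2 = 1/f₂ − 1/d_o2 = 1/(23.6) − 1/(41.96) = 0.01854, so d_i2 = 53.9 cm.
The final image is real, 53.9 cm to the right of lens 2 (overall magnification ≈ 0.37).

53.9 cm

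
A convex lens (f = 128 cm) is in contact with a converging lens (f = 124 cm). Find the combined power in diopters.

P₁ = 1/f₁ = 1/(1.28 m) = +0.7812 D; P₂ = 1/f₂ = 1/(1.24 m) = +0.8065 D.
For thin lenses in contact, P = P₁ + P₂ = (+0.7812) + (+0.8065) = +1.59 D.

P = +1.59 D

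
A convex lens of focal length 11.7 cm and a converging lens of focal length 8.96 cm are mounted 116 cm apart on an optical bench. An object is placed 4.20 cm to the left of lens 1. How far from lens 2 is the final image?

9.67 cm

Lens 1: 1/d_i1 = 1/f₁ − 1/d_o1 = 1/(11.7) − 1/(4.20) = -0.1526, so d_i1 = -6.552 cm.
The intermediate image is 6.552 cm to the left of lens 1 (virtual), which is 116 − (-6.552) = 122.6 cm to the left of lens 2, so d_o2 = +122.6 cm.
Lens 2: 1/d_i2 = 1/f₂ − 1/d_o2 = 1/(8.96) − 1/(122.6) = 0.1035, so d_i2 = 9.67 cm.
The final image is real, 9.67 cm to the right of lens 2 (overall magnification ≈ -0.12).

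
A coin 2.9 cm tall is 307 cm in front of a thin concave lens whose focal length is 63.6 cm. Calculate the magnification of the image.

For a concave lens, f = -63.6 cm.
1/d_i = 1/f − 1/d_o = 1/(-63.60) − 1/(307) = -0.01898, so d_i = -52.69 cm.
m = −d_i/d_o = −(-52.69)/(307) = +0.172.
The image is virtual, upright and reduced, on the same side as the object.

m = +0.172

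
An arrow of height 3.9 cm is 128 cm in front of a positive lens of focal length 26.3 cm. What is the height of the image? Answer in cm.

1.01 cm

1/d_i = 1/f − 1/d_o = 1/(26.30) − 1/(128) = 0.03021, so d_i = 33.10 cm.
m = −d_i/d_o = -0.2586.
|h_i| = |m|·h_o = 0.2586 × 3.9 = 1.01 cm. The image is real, inverted and reduced, on the far side of the lens.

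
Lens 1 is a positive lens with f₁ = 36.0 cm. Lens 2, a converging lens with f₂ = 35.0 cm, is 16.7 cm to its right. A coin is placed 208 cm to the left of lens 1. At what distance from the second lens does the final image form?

Lens 1: 1/d_i1 = 1/f₁ − 1/d_o1 = 1/(36.0) − 1/(208) = 0.02297, so d_i1 = 43.53 cm.
The intermediate image is 43.53 cm to the right of lens 1, which lies 26.83 cm to the right of lens 2 — a virtual object — so d_o2 = −26.83 cm.
Lens 2: 1/d_i2 = 1/f₂ − 1/d_o2 = 1/(35.0) − 1/(-26.83) = 0.06584, so d_i2 = 15.2 cm.
The final image is real, 15.2 cm to the right of lens 2 (overall magnification ≈ -0.12).

15.2 cm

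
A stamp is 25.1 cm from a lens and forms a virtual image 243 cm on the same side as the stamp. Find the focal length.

Virtual image ⇒ d_i = −243 cm.
1/f = 1/d_o + 1/d_i = 1/(25.1) + 1/(-243) = 0.03573, so f = 28.0 cm.
Since f is positive, the lens is converging.

f = 28.0 cm (converging)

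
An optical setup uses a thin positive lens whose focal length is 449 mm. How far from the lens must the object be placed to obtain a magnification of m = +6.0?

374 mm

m = −d_i/d_o ⇒ d_i = −m·d_o.
1/f = 1/d_o + 1/d_i = 1/d_o − 1/(m·d_o) = (1 − 1/m)/d_o, so d_o = f(1 − 1/m) = (449.0)(1 − 1/(+6.0)) = 374 mm.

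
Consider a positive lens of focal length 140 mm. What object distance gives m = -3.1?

185 mm

m = −d_i/d_o ⇒ d_i = −m·d_o.
1/f = 1/d_o + 1/d_i = 1/d_o − 1/(m·d_o) = (1 − 1/m)/d_o, so d_o = f(1 − 1/m) = (140.0)(1 − 1/(-3.1)) = 185 mm.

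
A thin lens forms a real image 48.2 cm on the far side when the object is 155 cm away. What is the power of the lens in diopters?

P = +2.72 D

d_i = +48.2 cm.
1/f = 1/d_o + 1/d_i = 1/(155) + 1/(48.2) = 0.02720 cm⁻¹.
f = 36.77 cm = 0.3677 m, so P = 1/f = +2.72 D.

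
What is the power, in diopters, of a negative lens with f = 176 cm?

P = -0.568 D

For a negative lens, f = −176 cm.
f = -176 cm = -1.76 m.
P = 1/f = 1/(-1.76 m) = -0.568 D.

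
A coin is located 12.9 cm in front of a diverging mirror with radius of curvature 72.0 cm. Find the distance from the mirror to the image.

9.50 cm

f = R/2 = 72.0/2 = 36.00 cm; for a diverging mirror, f = -36.00 cm.
Mirror equation: 1/d_i = 1/f − 1/d_o = 1/(-36.00) − 1/(12.9) = -0.02778 − 0.07752 = -0.1053, so d_i = -9.50 cm.
The image is virtual, upright and reduced, behind the mirror.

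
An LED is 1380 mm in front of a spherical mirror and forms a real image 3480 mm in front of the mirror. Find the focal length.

Real image ⇒ d_i = +3480 mm.
1/f = 1/d_o + 1/d_i = 1/(1380) + 1/(3480) = 0.001012, so f = 988 mm.
Since f is positive, the spherical mirror is concave.

f = 988 mm (concave)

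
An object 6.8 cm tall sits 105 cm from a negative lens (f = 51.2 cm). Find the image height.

For a negative lens, f = -51.2 cm.
1/d_i = 1/f − 1/d_o = 1/(-51.20) − 1/(105) = -0.02906, so d_i = -34.42 cm.
m = −d_i/d_o = +0.3278.
|h_i| = |m|·h_o = 0.3278 × 6.8 = 2.23 cm. The image is virtual, upright and reduced, on the same side as the object.

2.23 cm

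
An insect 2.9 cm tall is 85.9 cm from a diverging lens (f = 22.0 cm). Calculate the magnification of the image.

For a diverging lens, f = -22.0 cm.
1/d_i = 1/f − 1/d_o = 1/(-22.00) − 1/(85.9) = -0.05710, so d_i = -17.51 cm.
m = −d_i/d_o = −(-17.51)/(85.9) = +0.204.
The image is virtual, upright and reduced, on the same side as the object.

m = +0.204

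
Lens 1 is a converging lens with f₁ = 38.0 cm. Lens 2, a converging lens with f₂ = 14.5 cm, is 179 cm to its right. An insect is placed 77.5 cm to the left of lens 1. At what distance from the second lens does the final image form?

Lens 1: 1/d_i1 = 1/f₁ − 1/d_o1 = 1/(38.0) − 1/(77.5) = 0.01341, so d_i1 = 74.56 cm.
The intermediate image is 74.56 cm to the right of lens 1, which is 179 − (74.56) = 104.4 cm to the left of lens 2, so d_o2 = +104.4 cm.
Lens 2: 1/d_i2 = 1/f₂ − 1/d_o2 = 1/(14.5) − 1/(104.4) = 0.05939, so d_i2 = 16.8 cm.
The final image is real, 16.8 cm to the right of lens 2 (overall magnification ≈ 0.16).

16.8 cm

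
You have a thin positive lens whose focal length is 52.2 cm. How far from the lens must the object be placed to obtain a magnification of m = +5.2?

42.2 cm

m = −d_i/d_o ⇒ d_i = −m·d_o.
1/f = 1/d_o + 1/d_i = 1/d_o − 1/(m·d_o) = (1 − 1/m)/d_o, so d_o = f(1 − 1/m) = (52.20)(1 − 1/(+5.2)) = 42.2 cm.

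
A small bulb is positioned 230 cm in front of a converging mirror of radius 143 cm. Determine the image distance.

f = R/2 = 143/2 = 71.50 cm.
Mirror equation: 1/q = 1/f − 1/p = 1/(71.50) − 1/(230) = 0.01399 − 0.004348 = 0.009638, so q = 104 cm.
The image is real, inverted and reduced, in front of the mirror.

104 cm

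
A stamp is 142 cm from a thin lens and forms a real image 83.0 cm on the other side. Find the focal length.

f = 52.4 cm (converging)

Real image ⇒ d_i = +83.0 cm.
1/f = 1/d_o + 1/d_i = 1/(142) + 1/(83.0) = 0.01909, so f = 52.4 cm.
Since f is positive, the thin lens is converging.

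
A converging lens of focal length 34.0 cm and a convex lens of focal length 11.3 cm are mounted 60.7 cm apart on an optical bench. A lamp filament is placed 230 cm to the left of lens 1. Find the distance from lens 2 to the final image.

24.7 cm

Lens 1: 1/d_i1 = 1/f₁ − 1/d_o1 = 1/(34.0) − 1/(230) = 0.02506, so d_i1 = 39.90 cm.
The intermediate image is 39.90 cm to the right of lens 1, which is 60.7 − (39.90) = 20.80 cm to the left of lens 2, so d_o2 = +20.80 cm.
Lens 2: 1/d_i2 = 1/f₂ − 1/d_o2 = 1/(11.3) − 1/(20.80) = 0.04042, so d_i2 = 24.7 cm.
The final image is real, 24.7 cm to the right of lens 2 (overall magnification ≈ 0.21).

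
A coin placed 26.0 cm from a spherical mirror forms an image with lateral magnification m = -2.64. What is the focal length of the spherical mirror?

m = −d_i/d_o ⇒ d_i = −m·d_o = −(-2.64)·(26.0) = 68.64 cm.
1/f = 1/d_o + 1/d_i = 1/(26.0) + 1/(68.64) = 0.05303, so f = 18.9 cm.
Since f is positive, the spherical mirror is concave.

f = 18.9 cm (concave)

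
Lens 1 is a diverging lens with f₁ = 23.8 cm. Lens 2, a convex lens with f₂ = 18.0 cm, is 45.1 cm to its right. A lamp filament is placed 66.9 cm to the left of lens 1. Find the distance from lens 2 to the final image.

25.3 cm

Lens 1 is diverging, so f₁ = −23.8 cm.
Lens 1: 1/d_i1 = 1/f₁ − 1/d_o1 = 1/(-23.8) − 1/(66.9) = -0.05696, so d_i1 = -17.55 cm.
The intermediate image is 17.55 cm to the left of lens 1 (virtual), which is 45.1 − (-17.55) = 62.65 cm to the left of lens 2, so d_o2 = +62.65 cm.
Lens 2: 1/d_i2 = 1/f₂ − 1/d_o2 = 1/(18.0) − 1/(62.65) = 0.03959, so d_i2 = 25.3 cm.
The final image is real, 25.3 cm to the right of lens 2 (overall magnification ≈ -0.11).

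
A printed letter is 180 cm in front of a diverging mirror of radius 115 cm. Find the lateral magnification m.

m = +0.242

f = R/2 = 115/2 = 57.50 cm; for a diverging mirror, f = -57.50 cm.
1/d_i = 1/f − 1/d_o = 1/(-57.50) − 1/(180) = -0.02295, so d_i = -43.58 cm.
m = −d_i/d_o = −(-43.58)/(180) = +0.242.
The image is virtual, upright and reduced, behind the mirror.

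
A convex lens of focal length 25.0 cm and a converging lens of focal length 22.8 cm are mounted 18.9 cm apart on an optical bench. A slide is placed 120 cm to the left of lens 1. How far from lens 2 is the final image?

8.15 cm

Lens 1: 1/d_i1 = 1/f₁ − 1/d_o1 = 1/(25.0) − 1/(120) = 0.03167, so d_i1 = 31.58 cm.
The intermediate image is 31.58 cm to the right of lens 1, which lies 12.68 cm to the right of lens 2 — a virtual object — so d_o2 = −12.68 cm.
Lens 2: 1/d_i2 = 1/f₂ − 1/d_o2 = 1/(22.8) − 1/(-12.68) = 0.1227, so d_i2 = 8.15 cm.
The final image is real, 8.15 cm to the right of lens 2 (overall magnification ≈ -0.17).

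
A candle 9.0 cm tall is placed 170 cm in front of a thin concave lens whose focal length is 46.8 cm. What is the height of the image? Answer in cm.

For a concave lens, f = -46.8 cm.
1/d_i = 1/f − 1/d_o = 1/(-46.80) − 1/(170) = -0.02725, so d_i = -36.70 cm.
m = −d_i/d_o = +0.2159.
|h_i| = |m|·h_o = 0.2159 × 9.0 = 1.94 cm. The image is virtual, upright and reduced, on the same side as the object.

1.94 cm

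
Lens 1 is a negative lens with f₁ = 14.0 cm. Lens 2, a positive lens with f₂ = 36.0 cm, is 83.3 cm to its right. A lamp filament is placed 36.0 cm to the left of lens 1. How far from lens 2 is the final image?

58.6 cm

Lens 1 is diverging, so f₁ = −14.0 cm.
Lens 1: 1/d_i1 = 1/f₁ − 1/d_o1 = 1/(-14.0) − 1/(36.0) = -0.09921, so d_i1 = -10.08 cm.
The intermediate image is 10.08 cm to the left of lens 1 (virtual), which is 83.3 − (-10.08) = 93.38 cm to the left of lens 2, so d_o2 = +93.38 cm.
Lens 2: 1/d_i2 = 1/f₂ − 1/d_o2 = 1/(36.0) − 1/(93.38) = 0.01707, so d_i2 = 58.6 cm.
The final image is real, 58.6 cm to the right of lens 2 (overall magnification ≈ -0.18).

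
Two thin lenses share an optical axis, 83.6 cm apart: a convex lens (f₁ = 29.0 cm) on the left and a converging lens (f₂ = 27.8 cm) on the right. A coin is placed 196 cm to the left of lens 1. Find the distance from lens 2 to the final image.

63.3 cm

Lens 1: 1/d_i1 = 1/f₁ − 1/d_o1 = 1/(29.0) − 1/(196) = 0.02938, so d_i1 = 34.04 cm.
The intermediate image is 34.04 cm to the right of lens 1, which is 83.6 − (34.04) = 49.56 cm to the left of lens 2, so d_o2 = +49.56 cm.
Lens 2: 1/d_i2 = 1/f₂ − 1/d_o2 = 1/(27.8) − 1/(49.56) = 0.01579, so d_i2 = 63.3 cm.
The final image is real, 63.3 cm to the right of lens 2 (overall magnification ≈ 0.22).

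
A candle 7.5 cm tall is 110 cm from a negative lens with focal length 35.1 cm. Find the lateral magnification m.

For a negative lens, f = -35.1 cm.
1/d_i = 1/f − 1/d_o = 1/(-35.10) − 1/(110) = -0.03758, so d_i = -26.61 cm.
m = −d_i/d_o = −(-26.61)/(110) = +0.242.
The image is virtual, upright and reduced, on the same side as the object.

m = +0.242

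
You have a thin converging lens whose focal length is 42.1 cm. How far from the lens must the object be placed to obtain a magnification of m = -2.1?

62.1 cm

m = −d_i/d_o ⇒ d_i = −m·d_o.
1/f = 1/d_o + 1/d_i = 1/d_o − 1/(m·d_o) = (1 − 1/m)/d_o, so d_o = f(1 − 1/m) = (42.10)(1 − 1/(-2.1)) = 62.1 cm.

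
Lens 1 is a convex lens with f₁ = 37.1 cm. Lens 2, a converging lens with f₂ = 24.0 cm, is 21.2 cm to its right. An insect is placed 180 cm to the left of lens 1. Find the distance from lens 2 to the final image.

Lens 1: 1/d_i1 = 1/f₁ − 1/d_o1 = 1/(37.1) − 1/(180) = 0.02140, so d_i1 = 46.73 cm.
The intermediate image is 46.73 cm to the right of lens 1, which lies 25.53 cm to the right of lens 2 — a virtual object — so d_o2 = −25.53 cm.
Lens 2: 1/d_i2 = 1/f₂ − 1/d_o2 = 1/(24.0) − 1/(-25.53) = 0.08084, so d_i2 = 12.4 cm.
The final image is real, 12.4 cm to the right of lens 2 (overall magnification ≈ -0.13).

12.4 cm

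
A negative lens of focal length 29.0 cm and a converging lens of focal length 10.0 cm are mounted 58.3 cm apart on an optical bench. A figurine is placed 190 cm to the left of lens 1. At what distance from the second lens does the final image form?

11.4 cm

Lens 1 is diverging, so f₁ = −29.0 cm.
Lens 1: 1/d_i1 = 1/f₁ − 1/d_o1 = 1/(-29.0) − 1/(190) = -0.03975, so d_i1 = -25.16 cm.
The intermediate image is 25.16 cm to the left of lens 1 (virtual), which is 58.3 − (-25.16) = 83.46 cm to the left of lens 2, so d_o2 = +83.46 cm.
Lens 2: 1/d_i2 = 1/f₂ − 1/d_o2 = 1/(10.0) − 1/(83.46) = 0.08802, so d_i2 = 11.4 cm.
The final image is real, 11.4 cm to the right of lens 2 (overall magnification ≈ -0.018).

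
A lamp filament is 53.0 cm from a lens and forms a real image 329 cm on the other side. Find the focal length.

f = 45.6 cm (converging)

Real image ⇒ d_i = +329 cm.
1/f = 1/d_o + 1/d_i = 1/(53.0) + 1/(329) = 0.02191, so f = 45.6 cm.
Since f is positive, the lens is converging.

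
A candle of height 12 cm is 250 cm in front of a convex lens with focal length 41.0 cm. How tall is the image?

1/d_i = 1/f − 1/d_o = 1/(41.00) − 1/(250) = 0.02039, so d_i = 49.04 cm.
m = −d_i/d_o = -0.1962.
|h_i| = |m|·h_o = 0.1962 × 12 = 2.35 cm. The image is real, inverted and reduced, on the far side of the lens.

2.35 cm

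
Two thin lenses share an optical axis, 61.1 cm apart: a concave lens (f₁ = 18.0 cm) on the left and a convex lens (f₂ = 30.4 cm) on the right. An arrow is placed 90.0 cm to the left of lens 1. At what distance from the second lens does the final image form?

Lens 1 is diverging, so f₁ = −18.0 cm.
Lens 1: 1/d_i1 = 1/f₁ − 1/d_o1 = 1/(-18.0) − 1/(90.0) = -0.06667, so d_i1 = -15.00 cm.
The intermediate image is 15.00 cm to the left of lens 1 (virtual), which is 61.1 − (-15.00) = 76.10 cm to the left of lens 2, so d_o2 = +76.10 cm.
Lens 2: 1/d_i2 = 1/f₂ − 1/d_o2 = 1/(30.4) − 1/(76.10) = 0.01975, so d_i2 = 50.6 cm.
The final image is real, 50.6 cm to the right of lens 2 (overall magnification ≈ -0.11).

50.6 cm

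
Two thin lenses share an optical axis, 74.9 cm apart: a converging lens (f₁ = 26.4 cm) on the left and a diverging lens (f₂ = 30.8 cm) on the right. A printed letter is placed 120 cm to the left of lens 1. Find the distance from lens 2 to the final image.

17.6 cm

Lens 1: 1/d_i1 = 1/f₁ − 1/d_o1 = 1/(26.4) − 1/(120) = 0.02955, so d_i1 = 33.85 cm.
The intermediate image is 33.85 cm to the right of lens 1, which is 74.9 − (33.85) = 41.05 cm to the left of lens 2, so d_o2 = +41.05 cm.
Lens 2 is diverging, so f₂ = −30.8 cm.
Lens 2: 1/d_i2 = 1/f₂ − 1/d_o2 = 1/(-30.8) − 1/(41.05) = -0.05683, so d_i2 = -17.6 cm.
The final image is virtual, 17.6 cm to the left of lens 2 (overall magnification ≈ -0.12).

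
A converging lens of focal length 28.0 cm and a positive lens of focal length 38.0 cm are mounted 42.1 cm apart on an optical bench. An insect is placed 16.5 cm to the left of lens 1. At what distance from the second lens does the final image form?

Lens 1: 1/d_i1 = 1/f₁ − 1/d_o1 = 1/(28.0) − 1/(16.5) = -0.02489, so d_i1 = -40.17 cm.
The intermediate image is 40.17 cm to the left of lens 1 (virtual), which is 42.1 − (-40.17) = 82.27 cm to the left of lens 2, so d_o2 = +82.27 cm.
Lens 2: 1/d_i2 = 1/f₂ − 1/d_o2 = 1/(38.0) − 1/(82.27) = 0.01416, so d_i2 = 70.6 cm.
The final image is real, 70.6 cm to the right of lens 2 (overall magnification ≈ -2.1).

70.6 cm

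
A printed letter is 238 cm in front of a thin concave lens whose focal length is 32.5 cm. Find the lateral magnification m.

For a concave lens, f = -32.5 cm.
1/d_i = 1/f − 1/d_o = 1/(-32.50) − 1/(238) = -0.03497, so d_i = -28.60 cm.
m = −d_i/d_o = −(-28.60)/(238) = +0.120.
The image is virtual, upright and reduced, on the same side as the object.

m = +0.120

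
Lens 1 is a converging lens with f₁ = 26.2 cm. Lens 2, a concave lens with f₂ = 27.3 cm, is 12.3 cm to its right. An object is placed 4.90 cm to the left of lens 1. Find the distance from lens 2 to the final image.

Lens 1: 1/d_i1 = 1/f₁ − 1/d_o1 = 1/(26.2) − 1/(4.90) = -0.1659, so d_i1 = -6.027 cm.
The intermediate image is 6.027 cm to the left of lens 1 (virtual), which is 12.3 − (-6.027) = 18.33 cm to the left of lens 2, so d_o2 = +18.33 cm.
Lens 2 is diverging, so f₂ = −27.3 cm.
Lens 2: 1/d_i2 = 1/f₂ − 1/d_o2 = 1/(-27.3) − 1/(18.33) = -0.09119, so d_i2 = -11.0 cm.
The final image is virtual, 11.0 cm to the left of lens 2 (overall magnification ≈ 0.74).

11.0 cm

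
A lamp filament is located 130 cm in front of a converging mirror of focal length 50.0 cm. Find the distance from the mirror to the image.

Mirror equation: 1/s_i = 1/f − 1/s_o = 1/(50.00) − 1/(130) = 0.02000 − 0.007692 = 0.01231, so s_i = 81.2 cm.
The image is real, inverted and reduced, in front of the mirror.

81.2 cm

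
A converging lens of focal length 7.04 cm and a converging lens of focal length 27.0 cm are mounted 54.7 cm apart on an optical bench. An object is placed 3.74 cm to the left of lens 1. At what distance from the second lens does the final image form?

47.4 cm

Lens 1: 1/d_i1 = 1/f₁ − 1/d_o1 = 1/(7.04) − 1/(3.74) = -0.1253, so d_i1 = -7.979 cm.
The intermediate image is 7.979 cm to the left of lens 1 (virtual), which is 54.7 − (-7.979) = 62.68 cm to the left of lens 2, so d_o2 = +62.68 cm.
Lens 2: 1/d_i2 = 1/f₂ − 1/d_o2 = 1/(27.0) − 1/(62.68) = 0.02108, so d_i2 = 47.4 cm.
The final image is real, 47.4 cm to the right of lens 2 (overall magnification ≈ -1.6).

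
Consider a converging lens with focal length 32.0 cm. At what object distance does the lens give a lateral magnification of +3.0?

m = −d_i/d_o ⇒ d_i = −m·d_o.
1/f = 1/d_o + 1/d_i = 1/d_o − 1/(m·d_o) = (1 − 1/m)/d_o, so d_o = f(1 − 1/m) = (32.00)(1 − 1/(+3.0)) = 21.3 cm.

21.3 cm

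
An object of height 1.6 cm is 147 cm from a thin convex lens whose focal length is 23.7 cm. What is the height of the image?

0.308 cm

1/d_i = 1/f − 1/d_o = 1/(23.70) − 1/(147) = 0.03539, so d_i = 28.26 cm.
m = −d_i/d_o = -0.1922.
|h_i| = |m|·h_o = 0.1922 × 1.6 = 0.308 cm. The image is real, inverted and reduced, on the far side of the lens.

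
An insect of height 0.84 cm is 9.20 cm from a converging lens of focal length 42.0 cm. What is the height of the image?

1/d_i = 1/f − 1/d_o = 1/(42.00) − 1/(9.20) = -0.08489, so d_i = -11.78 cm.
m = −d_i/d_o = +1.280.
|h_i| = |m|·h_o = 1.280 × 0.84 = 1.08 cm. The image is virtual, upright and enlarged, on the same side as the object.

1.08 cm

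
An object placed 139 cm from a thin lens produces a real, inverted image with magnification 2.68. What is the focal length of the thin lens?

m = −d_i/d_o ⇒ d_i = −m·d_o = −(-2.68)·(139) = 372.5 cm.
1/f = 1/d_o + 1/d_i = 1/(139) + 1/(372.5) = 0.009879, so f = 101 cm.
Since f is positive, the thin lens is converging.

f = 101 cm (converging)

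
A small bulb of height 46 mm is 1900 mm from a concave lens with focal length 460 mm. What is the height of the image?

8.97 mm

For a concave lens, f = -460 mm.
1/d_i = 1/f − 1/d_o = 1/(-460.0) − 1/(1900) = -0.002700, so d_i = -370.3 mm.
m = −d_i/d_o = +0.1949.
|h_i| = |m|·h_o = 0.1949 × 46 = 8.97 mm. The image is virtual, upright and reduced, on the same side as the object.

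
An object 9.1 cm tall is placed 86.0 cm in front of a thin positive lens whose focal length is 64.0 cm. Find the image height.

1/d_i = 1/f − 1/d_o = 1/(64.00) − 1/(86.0) = 0.003997, so d_i = 250.2 cm.
m = −d_i/d_o = -2.909.
|h_i| = |m|·h_o = 2.909 × 9.1 = 26.5 cm. The image is real, inverted and enlarged, on the far side of the lens.

26.5 cm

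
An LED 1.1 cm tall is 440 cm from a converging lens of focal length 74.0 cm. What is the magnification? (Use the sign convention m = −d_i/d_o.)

1/d_i = 1/f − 1/d_o = 1/(74.00) − 1/(440) = 0.01124, so d_i = 88.96 cm.
m = −d_i/d_o = −(88.96)/(440) = -0.202.
The image is real, inverted and reduced, on the far side of the lens.

m = -0.202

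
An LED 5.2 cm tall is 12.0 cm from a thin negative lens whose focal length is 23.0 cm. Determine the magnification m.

m = +0.657

For a negative lens, f = -23.0 cm.
1/d_i = 1/f − 1/d_o = 1/(-23.00) − 1/(12.0) = -0.1268, so d_i = -7.886 cm.
m = −d_i/d_o = −(-7.886)/(12.0) = +0.657.
The image is virtual, upright and reduced, on the same side as the object.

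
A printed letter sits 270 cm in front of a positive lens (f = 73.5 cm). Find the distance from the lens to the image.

Lens equation: 1/d_i = 1/f − 1/d_o = 1/(73.50) − 1/(270) = 0.01361 − 0.003704 = 0.009902, so d_i = 101 cm.
The image is real, inverted and reduced, on the far side of the lens.

101 cm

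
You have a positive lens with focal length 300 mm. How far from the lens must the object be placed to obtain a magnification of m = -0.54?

m = −d_i/d_o ⇒ d_i = −m·d_o.
1/f = 1/d_o + 1/d_i = 1/d_o − 1/(m·d_o) = (1 − 1/m)/d_o, so d_o = f(1 − 1/m) = (300.0)(1 − 1/(-0.54)) = 856 mm.

856 mm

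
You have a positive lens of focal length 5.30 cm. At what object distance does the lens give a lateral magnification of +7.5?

m = −d_i/d_o ⇒ d_i = −m·d_o.
1/f = 1/d_o + 1/d_i = 1/d_o − 1/(m·d_o) = (1 − 1/m)/d_o, so d_o = f(1 − 1/m) = (5.300)(1 − 1/(+7.5)) = 4.59 cm.

4.59 cm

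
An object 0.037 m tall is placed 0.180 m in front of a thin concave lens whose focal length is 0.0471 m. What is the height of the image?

For a concave lens, f = -0.0471 m.
1/d_i = 1/f − 1/d_o = 1/(-0.04710) − 1/(0.180) = -26.79, so d_i = -0.03733 m.
m = −d_i/d_o = +0.2074.
|h_i| = |m|·h_o = 0.2074 × 0.037 = 0.00767 m. The image is virtual, upright and reduced, on the same side as the object.

0.00767 m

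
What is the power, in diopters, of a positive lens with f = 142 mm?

f = 14.2 cm = 0.142 m.
P = 1/f = 1/(0.142 m) = +7.04 D.

P = +7.04 D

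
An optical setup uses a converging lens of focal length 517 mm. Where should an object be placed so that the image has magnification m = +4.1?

391 mm

m = −d_i/d_o ⇒ d_i = −m·d_o.
1/f = 1/d_o + 1/d_i = 1/d_o − 1/(m·d_o) = (1 − 1/m)/d_o, so d_o = f(1 − 1/m) = (517.0)(1 − 1/(+4.1)) = 391 mm.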